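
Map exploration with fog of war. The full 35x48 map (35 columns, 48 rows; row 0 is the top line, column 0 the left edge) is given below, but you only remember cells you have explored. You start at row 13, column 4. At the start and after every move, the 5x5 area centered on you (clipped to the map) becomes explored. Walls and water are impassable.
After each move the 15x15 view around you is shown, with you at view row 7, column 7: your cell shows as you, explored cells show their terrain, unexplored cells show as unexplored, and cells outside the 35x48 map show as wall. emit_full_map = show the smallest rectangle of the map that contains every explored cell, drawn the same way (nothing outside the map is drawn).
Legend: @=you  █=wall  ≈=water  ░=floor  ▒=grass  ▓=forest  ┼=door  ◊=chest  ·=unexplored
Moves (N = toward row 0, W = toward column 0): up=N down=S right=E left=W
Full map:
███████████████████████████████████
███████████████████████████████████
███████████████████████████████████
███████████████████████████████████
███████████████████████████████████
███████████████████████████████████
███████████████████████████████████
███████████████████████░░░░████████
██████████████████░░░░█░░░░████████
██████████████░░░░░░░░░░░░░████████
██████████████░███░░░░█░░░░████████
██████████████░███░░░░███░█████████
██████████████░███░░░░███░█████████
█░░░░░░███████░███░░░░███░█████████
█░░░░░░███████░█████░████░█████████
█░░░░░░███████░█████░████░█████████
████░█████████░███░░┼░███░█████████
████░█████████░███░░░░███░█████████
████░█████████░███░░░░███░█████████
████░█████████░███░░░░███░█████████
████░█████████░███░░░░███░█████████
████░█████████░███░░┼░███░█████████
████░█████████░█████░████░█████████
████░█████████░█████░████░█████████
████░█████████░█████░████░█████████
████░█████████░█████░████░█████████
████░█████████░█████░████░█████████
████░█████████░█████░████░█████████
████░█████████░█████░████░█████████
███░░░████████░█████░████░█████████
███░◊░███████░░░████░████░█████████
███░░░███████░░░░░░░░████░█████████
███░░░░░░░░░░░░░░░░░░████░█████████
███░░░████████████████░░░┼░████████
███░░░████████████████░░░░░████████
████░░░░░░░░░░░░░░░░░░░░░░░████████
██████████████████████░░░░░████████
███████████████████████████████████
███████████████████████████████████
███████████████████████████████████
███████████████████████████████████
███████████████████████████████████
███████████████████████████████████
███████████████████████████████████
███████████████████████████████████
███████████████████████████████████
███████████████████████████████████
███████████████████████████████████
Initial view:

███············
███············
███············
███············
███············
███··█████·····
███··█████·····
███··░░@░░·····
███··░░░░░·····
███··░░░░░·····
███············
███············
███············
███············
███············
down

███············
███············
███············
███············
███··█████·····
███··█████·····
███··░░░░░·····
███··░░@░░·····
███··░░░░░·····
███··██░██·····
███············
███············
███············
███············
███············

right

██·············
██·············
██·············
██·············
██··█████······
██··██████·····
██··░░░░░█·····
██··░░░@░█·····
██··░░░░░█·····
██··██░███·····
██·············
██·············
██·············
██·············
██·············

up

██·············
██·············
██·············
██·············
██·············
██··██████·····
██··██████·····
██··░░░@░█·····
██··░░░░░█·····
██··░░░░░█·····
██··██░███·····
██·············
██·············
██·············
██·············

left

███············
███············
███············
███············
███············
███··██████····
███··██████····
███··░░@░░█····
███··░░░░░█····
███··░░░░░█····
███··██░███····
███············
███············
███············
███············

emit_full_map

██████
██████
░░@░░█
░░░░░█
░░░░░█
██░███

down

███············
███············
███············
███············
███··██████····
███··██████····
███··░░░░░█····
███··░░@░░█····
███··░░░░░█····
███··██░███····
███············
███············
███············
███············
███············

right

██·············
██·············
██·············
██·············
██··██████·····
██··██████·····
██··░░░░░█·····
██··░░░@░█·····
██··░░░░░█·····
██··██░███·····
██·············
██·············
██·············
██·············
██·············

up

██·············
██·············
██·············
██·············
██·············
██··██████·····
██··██████·····
██··░░░@░█·····
██··░░░░░█·····
██··░░░░░█·····
██··██░███·····
██·············
██·············
██·············
██·············

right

█··············
█··············
█··············
█··············
█··············
█··███████·····
█··███████·····
█··░░░░@██·····
█··░░░░░██·····
█··░░░░░██·····
█··██░███······
█··············
█··············
█··············
█··············

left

██·············
██·············
██·············
██·············
██·············
██··███████····
██··███████····
██··░░░@░██····
██··░░░░░██····
██··░░░░░██····
██··██░███·····
██·············
██·············
██·············
██·············

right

█··············
█··············
█··············
█··············
█··············
█··███████·····
█··███████·····
█··░░░░@██·····
█··░░░░░██·····
█··░░░░░██·····
█··██░███······
█··············
█··············
█··············
█··············

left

██·············
██·············
██·············
██·············
██·············
██··███████····
██··███████····
██··░░░@░██····
██··░░░░░██····
██··░░░░░██····
██··██░███·····
██·············
██·············
██·············
██·············

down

██·············
██·············
██·············
██·············
██··███████····
██··███████····
██··░░░░░██····
██··░░░@░██····
██··░░░░░██····
██··██░███·····
██·············
██·············
██·············
██·············
██·············

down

██·············
██·············
██·············
██··███████····
██··███████····
██··░░░░░██····
██··░░░░░██····
██··░░░@░██····
██··██░███·····
██···█░███·····
██·············
██·············
██·············
██·············
██·············

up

██·············
██·············
██·············
██·············
██··███████····
██··███████····
██··░░░░░██····
██··░░░@░██····
██··░░░░░██····
██··██░███·····
██···█░███·····
██·············
██·············
██·············
██·············

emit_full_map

███████
███████
░░░░░██
░░░@░██
░░░░░██
██░███·
·█░███·


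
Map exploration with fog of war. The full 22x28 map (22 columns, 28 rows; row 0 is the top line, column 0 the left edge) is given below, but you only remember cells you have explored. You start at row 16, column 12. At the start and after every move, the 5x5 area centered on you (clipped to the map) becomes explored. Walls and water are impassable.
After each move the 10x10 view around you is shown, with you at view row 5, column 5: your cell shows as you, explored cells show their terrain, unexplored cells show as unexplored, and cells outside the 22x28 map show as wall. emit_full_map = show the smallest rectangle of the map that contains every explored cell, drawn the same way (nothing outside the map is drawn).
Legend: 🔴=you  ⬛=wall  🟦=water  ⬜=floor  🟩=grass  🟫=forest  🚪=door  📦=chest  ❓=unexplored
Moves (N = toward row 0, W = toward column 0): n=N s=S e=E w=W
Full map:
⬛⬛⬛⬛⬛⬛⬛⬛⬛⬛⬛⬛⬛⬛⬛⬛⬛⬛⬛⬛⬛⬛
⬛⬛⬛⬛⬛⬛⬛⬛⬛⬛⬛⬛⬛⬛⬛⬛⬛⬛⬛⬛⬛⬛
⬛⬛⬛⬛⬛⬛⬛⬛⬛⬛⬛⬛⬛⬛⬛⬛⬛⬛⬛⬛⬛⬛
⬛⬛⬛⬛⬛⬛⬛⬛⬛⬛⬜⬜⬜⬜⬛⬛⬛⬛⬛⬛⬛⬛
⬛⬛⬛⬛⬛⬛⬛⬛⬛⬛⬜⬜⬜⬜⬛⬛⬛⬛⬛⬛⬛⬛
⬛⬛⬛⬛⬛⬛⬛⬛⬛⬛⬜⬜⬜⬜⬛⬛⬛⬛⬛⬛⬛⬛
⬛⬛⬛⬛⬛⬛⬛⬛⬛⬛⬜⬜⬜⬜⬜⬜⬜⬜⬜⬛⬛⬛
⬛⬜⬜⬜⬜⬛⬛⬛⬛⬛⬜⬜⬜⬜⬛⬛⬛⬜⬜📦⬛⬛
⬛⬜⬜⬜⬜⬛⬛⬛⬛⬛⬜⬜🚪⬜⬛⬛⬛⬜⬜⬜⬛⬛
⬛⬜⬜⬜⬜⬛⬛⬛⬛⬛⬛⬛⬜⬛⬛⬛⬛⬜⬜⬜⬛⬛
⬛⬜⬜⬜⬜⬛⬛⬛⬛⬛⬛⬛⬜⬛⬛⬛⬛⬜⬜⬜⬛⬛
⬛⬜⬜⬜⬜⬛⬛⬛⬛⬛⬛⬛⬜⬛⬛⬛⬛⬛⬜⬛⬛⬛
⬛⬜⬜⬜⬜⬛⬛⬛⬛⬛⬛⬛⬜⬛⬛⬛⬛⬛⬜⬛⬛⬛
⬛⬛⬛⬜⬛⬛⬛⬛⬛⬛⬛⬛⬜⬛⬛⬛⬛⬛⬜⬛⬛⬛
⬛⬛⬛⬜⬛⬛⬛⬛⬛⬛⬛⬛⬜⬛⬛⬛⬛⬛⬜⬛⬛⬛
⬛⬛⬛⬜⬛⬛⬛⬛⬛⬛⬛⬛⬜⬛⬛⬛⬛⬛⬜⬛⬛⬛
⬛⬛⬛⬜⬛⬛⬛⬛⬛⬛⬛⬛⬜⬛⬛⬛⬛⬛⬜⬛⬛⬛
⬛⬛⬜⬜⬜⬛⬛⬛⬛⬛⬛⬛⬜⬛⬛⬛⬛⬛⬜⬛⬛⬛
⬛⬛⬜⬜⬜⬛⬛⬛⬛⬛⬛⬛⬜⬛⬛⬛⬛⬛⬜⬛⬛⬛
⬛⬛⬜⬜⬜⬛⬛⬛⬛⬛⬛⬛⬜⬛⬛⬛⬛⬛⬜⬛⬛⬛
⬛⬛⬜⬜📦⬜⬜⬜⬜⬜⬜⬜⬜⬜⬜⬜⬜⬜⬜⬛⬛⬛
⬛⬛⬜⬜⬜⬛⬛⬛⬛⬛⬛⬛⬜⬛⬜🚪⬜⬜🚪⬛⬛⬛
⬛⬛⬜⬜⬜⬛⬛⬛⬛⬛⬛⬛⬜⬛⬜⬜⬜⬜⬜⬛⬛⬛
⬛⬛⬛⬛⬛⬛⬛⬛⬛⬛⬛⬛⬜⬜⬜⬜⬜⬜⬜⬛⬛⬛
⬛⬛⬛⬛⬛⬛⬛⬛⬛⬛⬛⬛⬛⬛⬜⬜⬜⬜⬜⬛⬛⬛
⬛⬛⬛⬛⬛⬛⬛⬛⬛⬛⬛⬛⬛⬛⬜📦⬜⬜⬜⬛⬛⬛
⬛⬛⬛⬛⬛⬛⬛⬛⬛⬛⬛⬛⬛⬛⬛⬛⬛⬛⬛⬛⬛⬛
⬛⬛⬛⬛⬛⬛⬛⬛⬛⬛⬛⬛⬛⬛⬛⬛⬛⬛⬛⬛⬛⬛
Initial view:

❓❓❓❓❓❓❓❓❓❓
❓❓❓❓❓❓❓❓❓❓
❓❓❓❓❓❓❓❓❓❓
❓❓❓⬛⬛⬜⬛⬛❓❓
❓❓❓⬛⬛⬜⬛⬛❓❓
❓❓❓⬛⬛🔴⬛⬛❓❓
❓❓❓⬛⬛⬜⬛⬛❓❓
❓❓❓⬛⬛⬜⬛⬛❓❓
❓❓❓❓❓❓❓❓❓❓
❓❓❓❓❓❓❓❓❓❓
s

❓❓❓❓❓❓❓❓❓❓
❓❓❓❓❓❓❓❓❓❓
❓❓❓⬛⬛⬜⬛⬛❓❓
❓❓❓⬛⬛⬜⬛⬛❓❓
❓❓❓⬛⬛⬜⬛⬛❓❓
❓❓❓⬛⬛🔴⬛⬛❓❓
❓❓❓⬛⬛⬜⬛⬛❓❓
❓❓❓⬛⬛⬜⬛⬛❓❓
❓❓❓❓❓❓❓❓❓❓
❓❓❓❓❓❓❓❓❓❓

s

❓❓❓❓❓❓❓❓❓❓
❓❓❓⬛⬛⬜⬛⬛❓❓
❓❓❓⬛⬛⬜⬛⬛❓❓
❓❓❓⬛⬛⬜⬛⬛❓❓
❓❓❓⬛⬛⬜⬛⬛❓❓
❓❓❓⬛⬛🔴⬛⬛❓❓
❓❓❓⬛⬛⬜⬛⬛❓❓
❓❓❓⬜⬜⬜⬜⬜❓❓
❓❓❓❓❓❓❓❓❓❓
❓❓❓❓❓❓❓❓❓❓

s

❓❓❓⬛⬛⬜⬛⬛❓❓
❓❓❓⬛⬛⬜⬛⬛❓❓
❓❓❓⬛⬛⬜⬛⬛❓❓
❓❓❓⬛⬛⬜⬛⬛❓❓
❓❓❓⬛⬛⬜⬛⬛❓❓
❓❓❓⬛⬛🔴⬛⬛❓❓
❓❓❓⬜⬜⬜⬜⬜❓❓
❓❓❓⬛⬛⬜⬛⬜❓❓
❓❓❓❓❓❓❓❓❓❓
❓❓❓❓❓❓❓❓❓❓

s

❓❓❓⬛⬛⬜⬛⬛❓❓
❓❓❓⬛⬛⬜⬛⬛❓❓
❓❓❓⬛⬛⬜⬛⬛❓❓
❓❓❓⬛⬛⬜⬛⬛❓❓
❓❓❓⬛⬛⬜⬛⬛❓❓
❓❓❓⬜⬜🔴⬜⬜❓❓
❓❓❓⬛⬛⬜⬛⬜❓❓
❓❓❓⬛⬛⬜⬛⬜❓❓
❓❓❓❓❓❓❓❓❓❓
❓❓❓❓❓❓❓❓❓❓

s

❓❓❓⬛⬛⬜⬛⬛❓❓
❓❓❓⬛⬛⬜⬛⬛❓❓
❓❓❓⬛⬛⬜⬛⬛❓❓
❓❓❓⬛⬛⬜⬛⬛❓❓
❓❓❓⬜⬜⬜⬜⬜❓❓
❓❓❓⬛⬛🔴⬛⬜❓❓
❓❓❓⬛⬛⬜⬛⬜❓❓
❓❓❓⬛⬛⬜⬜⬜❓❓
❓❓❓❓❓❓❓❓❓❓
❓❓❓❓❓❓❓❓❓❓

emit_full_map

⬛⬛⬜⬛⬛
⬛⬛⬜⬛⬛
⬛⬛⬜⬛⬛
⬛⬛⬜⬛⬛
⬛⬛⬜⬛⬛
⬛⬛⬜⬛⬛
⬜⬜⬜⬜⬜
⬛⬛🔴⬛⬜
⬛⬛⬜⬛⬜
⬛⬛⬜⬜⬜

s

❓❓❓⬛⬛⬜⬛⬛❓❓
❓❓❓⬛⬛⬜⬛⬛❓❓
❓❓❓⬛⬛⬜⬛⬛❓❓
❓❓❓⬜⬜⬜⬜⬜❓❓
❓❓❓⬛⬛⬜⬛⬜❓❓
❓❓❓⬛⬛🔴⬛⬜❓❓
❓❓❓⬛⬛⬜⬜⬜❓❓
❓❓❓⬛⬛⬛⬛⬜❓❓
❓❓❓❓❓❓❓❓❓❓
❓❓❓❓❓❓❓❓❓❓

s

❓❓❓⬛⬛⬜⬛⬛❓❓
❓❓❓⬛⬛⬜⬛⬛❓❓
❓❓❓⬜⬜⬜⬜⬜❓❓
❓❓❓⬛⬛⬜⬛⬜❓❓
❓❓❓⬛⬛⬜⬛⬜❓❓
❓❓❓⬛⬛🔴⬜⬜❓❓
❓❓❓⬛⬛⬛⬛⬜❓❓
❓❓❓⬛⬛⬛⬛⬜❓❓
❓❓❓❓❓❓❓❓❓❓
❓❓❓❓❓❓❓❓❓❓

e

❓❓⬛⬛⬜⬛⬛❓❓❓
❓❓⬛⬛⬜⬛⬛❓❓❓
❓❓⬜⬜⬜⬜⬜❓❓❓
❓❓⬛⬛⬜⬛⬜🚪❓❓
❓❓⬛⬛⬜⬛⬜⬜❓❓
❓❓⬛⬛⬜🔴⬜⬜❓❓
❓❓⬛⬛⬛⬛⬜⬜❓❓
❓❓⬛⬛⬛⬛⬜📦❓❓
❓❓❓❓❓❓❓❓❓❓
❓❓❓❓❓❓❓❓❓❓

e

❓⬛⬛⬜⬛⬛❓❓❓❓
❓⬛⬛⬜⬛⬛❓❓❓❓
❓⬜⬜⬜⬜⬜❓❓❓❓
❓⬛⬛⬜⬛⬜🚪⬜❓❓
❓⬛⬛⬜⬛⬜⬜⬜❓❓
❓⬛⬛⬜⬜🔴⬜⬜❓❓
❓⬛⬛⬛⬛⬜⬜⬜❓❓
❓⬛⬛⬛⬛⬜📦⬜❓❓
❓❓❓❓❓❓❓❓❓❓
❓❓❓❓❓❓❓❓❓❓

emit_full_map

⬛⬛⬜⬛⬛❓❓
⬛⬛⬜⬛⬛❓❓
⬛⬛⬜⬛⬛❓❓
⬛⬛⬜⬛⬛❓❓
⬛⬛⬜⬛⬛❓❓
⬛⬛⬜⬛⬛❓❓
⬜⬜⬜⬜⬜❓❓
⬛⬛⬜⬛⬜🚪⬜
⬛⬛⬜⬛⬜⬜⬜
⬛⬛⬜⬜🔴⬜⬜
⬛⬛⬛⬛⬜⬜⬜
⬛⬛⬛⬛⬜📦⬜

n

❓⬛⬛⬜⬛⬛❓❓❓❓
❓⬛⬛⬜⬛⬛❓❓❓❓
❓⬛⬛⬜⬛⬛❓❓❓❓
❓⬜⬜⬜⬜⬜⬜⬜❓❓
❓⬛⬛⬜⬛⬜🚪⬜❓❓
❓⬛⬛⬜⬛🔴⬜⬜❓❓
❓⬛⬛⬜⬜⬜⬜⬜❓❓
❓⬛⬛⬛⬛⬜⬜⬜❓❓
❓⬛⬛⬛⬛⬜📦⬜❓❓
❓❓❓❓❓❓❓❓❓❓

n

❓⬛⬛⬜⬛⬛❓❓❓❓
❓⬛⬛⬜⬛⬛❓❓❓❓
❓⬛⬛⬜⬛⬛❓❓❓❓
❓⬛⬛⬜⬛⬛⬛⬛❓❓
❓⬜⬜⬜⬜⬜⬜⬜❓❓
❓⬛⬛⬜⬛🔴🚪⬜❓❓
❓⬛⬛⬜⬛⬜⬜⬜❓❓
❓⬛⬛⬜⬜⬜⬜⬜❓❓
❓⬛⬛⬛⬛⬜⬜⬜❓❓
❓⬛⬛⬛⬛⬜📦⬜❓❓

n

❓⬛⬛⬜⬛⬛❓❓❓❓
❓⬛⬛⬜⬛⬛❓❓❓❓
❓⬛⬛⬜⬛⬛❓❓❓❓
❓⬛⬛⬜⬛⬛⬛⬛❓❓
❓⬛⬛⬜⬛⬛⬛⬛❓❓
❓⬜⬜⬜⬜🔴⬜⬜❓❓
❓⬛⬛⬜⬛⬜🚪⬜❓❓
❓⬛⬛⬜⬛⬜⬜⬜❓❓
❓⬛⬛⬜⬜⬜⬜⬜❓❓
❓⬛⬛⬛⬛⬜⬜⬜❓❓

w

❓❓⬛⬛⬜⬛⬛❓❓❓
❓❓⬛⬛⬜⬛⬛❓❓❓
❓❓⬛⬛⬜⬛⬛❓❓❓
❓❓⬛⬛⬜⬛⬛⬛⬛❓
❓❓⬛⬛⬜⬛⬛⬛⬛❓
❓❓⬜⬜⬜🔴⬜⬜⬜❓
❓❓⬛⬛⬜⬛⬜🚪⬜❓
❓❓⬛⬛⬜⬛⬜⬜⬜❓
❓❓⬛⬛⬜⬜⬜⬜⬜❓
❓❓⬛⬛⬛⬛⬜⬜⬜❓

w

❓❓❓⬛⬛⬜⬛⬛❓❓
❓❓❓⬛⬛⬜⬛⬛❓❓
❓❓❓⬛⬛⬜⬛⬛❓❓
❓❓❓⬛⬛⬜⬛⬛⬛⬛
❓❓❓⬛⬛⬜⬛⬛⬛⬛
❓❓❓⬜⬜🔴⬜⬜⬜⬜
❓❓❓⬛⬛⬜⬛⬜🚪⬜
❓❓❓⬛⬛⬜⬛⬜⬜⬜
❓❓❓⬛⬛⬜⬜⬜⬜⬜
❓❓❓⬛⬛⬛⬛⬜⬜⬜

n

❓❓❓⬛⬛⬜⬛⬛❓❓
❓❓❓⬛⬛⬜⬛⬛❓❓
❓❓❓⬛⬛⬜⬛⬛❓❓
❓❓❓⬛⬛⬜⬛⬛❓❓
❓❓❓⬛⬛⬜⬛⬛⬛⬛
❓❓❓⬛⬛🔴⬛⬛⬛⬛
❓❓❓⬜⬜⬜⬜⬜⬜⬜
❓❓❓⬛⬛⬜⬛⬜🚪⬜
❓❓❓⬛⬛⬜⬛⬜⬜⬜
❓❓❓⬛⬛⬜⬜⬜⬜⬜

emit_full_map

⬛⬛⬜⬛⬛❓❓
⬛⬛⬜⬛⬛❓❓
⬛⬛⬜⬛⬛❓❓
⬛⬛⬜⬛⬛❓❓
⬛⬛⬜⬛⬛⬛⬛
⬛⬛🔴⬛⬛⬛⬛
⬜⬜⬜⬜⬜⬜⬜
⬛⬛⬜⬛⬜🚪⬜
⬛⬛⬜⬛⬜⬜⬜
⬛⬛⬜⬜⬜⬜⬜
⬛⬛⬛⬛⬜⬜⬜
⬛⬛⬛⬛⬜📦⬜

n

❓❓❓❓❓❓❓❓❓❓
❓❓❓⬛⬛⬜⬛⬛❓❓
❓❓❓⬛⬛⬜⬛⬛❓❓
❓❓❓⬛⬛⬜⬛⬛❓❓
❓❓❓⬛⬛⬜⬛⬛❓❓
❓❓❓⬛⬛🔴⬛⬛⬛⬛
❓❓❓⬛⬛⬜⬛⬛⬛⬛
❓❓❓⬜⬜⬜⬜⬜⬜⬜
❓❓❓⬛⬛⬜⬛⬜🚪⬜
❓❓❓⬛⬛⬜⬛⬜⬜⬜

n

❓❓❓❓❓❓❓❓❓❓
❓❓❓❓❓❓❓❓❓❓
❓❓❓⬛⬛⬜⬛⬛❓❓
❓❓❓⬛⬛⬜⬛⬛❓❓
❓❓❓⬛⬛⬜⬛⬛❓❓
❓❓❓⬛⬛🔴⬛⬛❓❓
❓❓❓⬛⬛⬜⬛⬛⬛⬛
❓❓❓⬛⬛⬜⬛⬛⬛⬛
❓❓❓⬜⬜⬜⬜⬜⬜⬜
❓❓❓⬛⬛⬜⬛⬜🚪⬜

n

❓❓❓❓❓❓❓❓❓❓
❓❓❓❓❓❓❓❓❓❓
❓❓❓❓❓❓❓❓❓❓
❓❓❓⬛⬛⬜⬛⬛❓❓
❓❓❓⬛⬛⬜⬛⬛❓❓
❓❓❓⬛⬛🔴⬛⬛❓❓
❓❓❓⬛⬛⬜⬛⬛❓❓
❓❓❓⬛⬛⬜⬛⬛⬛⬛
❓❓❓⬛⬛⬜⬛⬛⬛⬛
❓❓❓⬜⬜⬜⬜⬜⬜⬜

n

❓❓❓❓❓❓❓❓❓❓
❓❓❓❓❓❓❓❓❓❓
❓❓❓❓❓❓❓❓❓❓
❓❓❓⬛⬛⬜⬛⬛❓❓
❓❓❓⬛⬛⬜⬛⬛❓❓
❓❓❓⬛⬛🔴⬛⬛❓❓
❓❓❓⬛⬛⬜⬛⬛❓❓
❓❓❓⬛⬛⬜⬛⬛❓❓
❓❓❓⬛⬛⬜⬛⬛⬛⬛
❓❓❓⬛⬛⬜⬛⬛⬛⬛

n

❓❓❓❓❓❓❓❓❓❓
❓❓❓❓❓❓❓❓❓❓
❓❓❓❓❓❓❓❓❓❓
❓❓❓⬛⬛⬜⬛⬛❓❓
❓❓❓⬛⬛⬜⬛⬛❓❓
❓❓❓⬛⬛🔴⬛⬛❓❓
❓❓❓⬛⬛⬜⬛⬛❓❓
❓❓❓⬛⬛⬜⬛⬛❓❓
❓❓❓⬛⬛⬜⬛⬛❓❓
❓❓❓⬛⬛⬜⬛⬛⬛⬛

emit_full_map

⬛⬛⬜⬛⬛❓❓
⬛⬛⬜⬛⬛❓❓
⬛⬛🔴⬛⬛❓❓
⬛⬛⬜⬛⬛❓❓
⬛⬛⬜⬛⬛❓❓
⬛⬛⬜⬛⬛❓❓
⬛⬛⬜⬛⬛⬛⬛
⬛⬛⬜⬛⬛⬛⬛
⬜⬜⬜⬜⬜⬜⬜
⬛⬛⬜⬛⬜🚪⬜
⬛⬛⬜⬛⬜⬜⬜
⬛⬛⬜⬜⬜⬜⬜
⬛⬛⬛⬛⬜⬜⬜
⬛⬛⬛⬛⬜📦⬜

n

❓❓❓❓❓❓❓❓❓❓
❓❓❓❓❓❓❓❓❓❓
❓❓❓❓❓❓❓❓❓❓
❓❓❓⬛⬛⬜⬛⬛❓❓
❓❓❓⬛⬛⬜⬛⬛❓❓
❓❓❓⬛⬛🔴⬛⬛❓❓
❓❓❓⬛⬛⬜⬛⬛❓❓
❓❓❓⬛⬛⬜⬛⬛❓❓
❓❓❓⬛⬛⬜⬛⬛❓❓
❓❓❓⬛⬛⬜⬛⬛❓❓

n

❓❓❓❓❓❓❓❓❓❓
❓❓❓❓❓❓❓❓❓❓
❓❓❓❓❓❓❓❓❓❓
❓❓❓⬛⬛⬜⬛⬛❓❓
❓❓❓⬛⬛⬜⬛⬛❓❓
❓❓❓⬛⬛🔴⬛⬛❓❓
❓❓❓⬛⬛⬜⬛⬛❓❓
❓❓❓⬛⬛⬜⬛⬛❓❓
❓❓❓⬛⬛⬜⬛⬛❓❓
❓❓❓⬛⬛⬜⬛⬛❓❓


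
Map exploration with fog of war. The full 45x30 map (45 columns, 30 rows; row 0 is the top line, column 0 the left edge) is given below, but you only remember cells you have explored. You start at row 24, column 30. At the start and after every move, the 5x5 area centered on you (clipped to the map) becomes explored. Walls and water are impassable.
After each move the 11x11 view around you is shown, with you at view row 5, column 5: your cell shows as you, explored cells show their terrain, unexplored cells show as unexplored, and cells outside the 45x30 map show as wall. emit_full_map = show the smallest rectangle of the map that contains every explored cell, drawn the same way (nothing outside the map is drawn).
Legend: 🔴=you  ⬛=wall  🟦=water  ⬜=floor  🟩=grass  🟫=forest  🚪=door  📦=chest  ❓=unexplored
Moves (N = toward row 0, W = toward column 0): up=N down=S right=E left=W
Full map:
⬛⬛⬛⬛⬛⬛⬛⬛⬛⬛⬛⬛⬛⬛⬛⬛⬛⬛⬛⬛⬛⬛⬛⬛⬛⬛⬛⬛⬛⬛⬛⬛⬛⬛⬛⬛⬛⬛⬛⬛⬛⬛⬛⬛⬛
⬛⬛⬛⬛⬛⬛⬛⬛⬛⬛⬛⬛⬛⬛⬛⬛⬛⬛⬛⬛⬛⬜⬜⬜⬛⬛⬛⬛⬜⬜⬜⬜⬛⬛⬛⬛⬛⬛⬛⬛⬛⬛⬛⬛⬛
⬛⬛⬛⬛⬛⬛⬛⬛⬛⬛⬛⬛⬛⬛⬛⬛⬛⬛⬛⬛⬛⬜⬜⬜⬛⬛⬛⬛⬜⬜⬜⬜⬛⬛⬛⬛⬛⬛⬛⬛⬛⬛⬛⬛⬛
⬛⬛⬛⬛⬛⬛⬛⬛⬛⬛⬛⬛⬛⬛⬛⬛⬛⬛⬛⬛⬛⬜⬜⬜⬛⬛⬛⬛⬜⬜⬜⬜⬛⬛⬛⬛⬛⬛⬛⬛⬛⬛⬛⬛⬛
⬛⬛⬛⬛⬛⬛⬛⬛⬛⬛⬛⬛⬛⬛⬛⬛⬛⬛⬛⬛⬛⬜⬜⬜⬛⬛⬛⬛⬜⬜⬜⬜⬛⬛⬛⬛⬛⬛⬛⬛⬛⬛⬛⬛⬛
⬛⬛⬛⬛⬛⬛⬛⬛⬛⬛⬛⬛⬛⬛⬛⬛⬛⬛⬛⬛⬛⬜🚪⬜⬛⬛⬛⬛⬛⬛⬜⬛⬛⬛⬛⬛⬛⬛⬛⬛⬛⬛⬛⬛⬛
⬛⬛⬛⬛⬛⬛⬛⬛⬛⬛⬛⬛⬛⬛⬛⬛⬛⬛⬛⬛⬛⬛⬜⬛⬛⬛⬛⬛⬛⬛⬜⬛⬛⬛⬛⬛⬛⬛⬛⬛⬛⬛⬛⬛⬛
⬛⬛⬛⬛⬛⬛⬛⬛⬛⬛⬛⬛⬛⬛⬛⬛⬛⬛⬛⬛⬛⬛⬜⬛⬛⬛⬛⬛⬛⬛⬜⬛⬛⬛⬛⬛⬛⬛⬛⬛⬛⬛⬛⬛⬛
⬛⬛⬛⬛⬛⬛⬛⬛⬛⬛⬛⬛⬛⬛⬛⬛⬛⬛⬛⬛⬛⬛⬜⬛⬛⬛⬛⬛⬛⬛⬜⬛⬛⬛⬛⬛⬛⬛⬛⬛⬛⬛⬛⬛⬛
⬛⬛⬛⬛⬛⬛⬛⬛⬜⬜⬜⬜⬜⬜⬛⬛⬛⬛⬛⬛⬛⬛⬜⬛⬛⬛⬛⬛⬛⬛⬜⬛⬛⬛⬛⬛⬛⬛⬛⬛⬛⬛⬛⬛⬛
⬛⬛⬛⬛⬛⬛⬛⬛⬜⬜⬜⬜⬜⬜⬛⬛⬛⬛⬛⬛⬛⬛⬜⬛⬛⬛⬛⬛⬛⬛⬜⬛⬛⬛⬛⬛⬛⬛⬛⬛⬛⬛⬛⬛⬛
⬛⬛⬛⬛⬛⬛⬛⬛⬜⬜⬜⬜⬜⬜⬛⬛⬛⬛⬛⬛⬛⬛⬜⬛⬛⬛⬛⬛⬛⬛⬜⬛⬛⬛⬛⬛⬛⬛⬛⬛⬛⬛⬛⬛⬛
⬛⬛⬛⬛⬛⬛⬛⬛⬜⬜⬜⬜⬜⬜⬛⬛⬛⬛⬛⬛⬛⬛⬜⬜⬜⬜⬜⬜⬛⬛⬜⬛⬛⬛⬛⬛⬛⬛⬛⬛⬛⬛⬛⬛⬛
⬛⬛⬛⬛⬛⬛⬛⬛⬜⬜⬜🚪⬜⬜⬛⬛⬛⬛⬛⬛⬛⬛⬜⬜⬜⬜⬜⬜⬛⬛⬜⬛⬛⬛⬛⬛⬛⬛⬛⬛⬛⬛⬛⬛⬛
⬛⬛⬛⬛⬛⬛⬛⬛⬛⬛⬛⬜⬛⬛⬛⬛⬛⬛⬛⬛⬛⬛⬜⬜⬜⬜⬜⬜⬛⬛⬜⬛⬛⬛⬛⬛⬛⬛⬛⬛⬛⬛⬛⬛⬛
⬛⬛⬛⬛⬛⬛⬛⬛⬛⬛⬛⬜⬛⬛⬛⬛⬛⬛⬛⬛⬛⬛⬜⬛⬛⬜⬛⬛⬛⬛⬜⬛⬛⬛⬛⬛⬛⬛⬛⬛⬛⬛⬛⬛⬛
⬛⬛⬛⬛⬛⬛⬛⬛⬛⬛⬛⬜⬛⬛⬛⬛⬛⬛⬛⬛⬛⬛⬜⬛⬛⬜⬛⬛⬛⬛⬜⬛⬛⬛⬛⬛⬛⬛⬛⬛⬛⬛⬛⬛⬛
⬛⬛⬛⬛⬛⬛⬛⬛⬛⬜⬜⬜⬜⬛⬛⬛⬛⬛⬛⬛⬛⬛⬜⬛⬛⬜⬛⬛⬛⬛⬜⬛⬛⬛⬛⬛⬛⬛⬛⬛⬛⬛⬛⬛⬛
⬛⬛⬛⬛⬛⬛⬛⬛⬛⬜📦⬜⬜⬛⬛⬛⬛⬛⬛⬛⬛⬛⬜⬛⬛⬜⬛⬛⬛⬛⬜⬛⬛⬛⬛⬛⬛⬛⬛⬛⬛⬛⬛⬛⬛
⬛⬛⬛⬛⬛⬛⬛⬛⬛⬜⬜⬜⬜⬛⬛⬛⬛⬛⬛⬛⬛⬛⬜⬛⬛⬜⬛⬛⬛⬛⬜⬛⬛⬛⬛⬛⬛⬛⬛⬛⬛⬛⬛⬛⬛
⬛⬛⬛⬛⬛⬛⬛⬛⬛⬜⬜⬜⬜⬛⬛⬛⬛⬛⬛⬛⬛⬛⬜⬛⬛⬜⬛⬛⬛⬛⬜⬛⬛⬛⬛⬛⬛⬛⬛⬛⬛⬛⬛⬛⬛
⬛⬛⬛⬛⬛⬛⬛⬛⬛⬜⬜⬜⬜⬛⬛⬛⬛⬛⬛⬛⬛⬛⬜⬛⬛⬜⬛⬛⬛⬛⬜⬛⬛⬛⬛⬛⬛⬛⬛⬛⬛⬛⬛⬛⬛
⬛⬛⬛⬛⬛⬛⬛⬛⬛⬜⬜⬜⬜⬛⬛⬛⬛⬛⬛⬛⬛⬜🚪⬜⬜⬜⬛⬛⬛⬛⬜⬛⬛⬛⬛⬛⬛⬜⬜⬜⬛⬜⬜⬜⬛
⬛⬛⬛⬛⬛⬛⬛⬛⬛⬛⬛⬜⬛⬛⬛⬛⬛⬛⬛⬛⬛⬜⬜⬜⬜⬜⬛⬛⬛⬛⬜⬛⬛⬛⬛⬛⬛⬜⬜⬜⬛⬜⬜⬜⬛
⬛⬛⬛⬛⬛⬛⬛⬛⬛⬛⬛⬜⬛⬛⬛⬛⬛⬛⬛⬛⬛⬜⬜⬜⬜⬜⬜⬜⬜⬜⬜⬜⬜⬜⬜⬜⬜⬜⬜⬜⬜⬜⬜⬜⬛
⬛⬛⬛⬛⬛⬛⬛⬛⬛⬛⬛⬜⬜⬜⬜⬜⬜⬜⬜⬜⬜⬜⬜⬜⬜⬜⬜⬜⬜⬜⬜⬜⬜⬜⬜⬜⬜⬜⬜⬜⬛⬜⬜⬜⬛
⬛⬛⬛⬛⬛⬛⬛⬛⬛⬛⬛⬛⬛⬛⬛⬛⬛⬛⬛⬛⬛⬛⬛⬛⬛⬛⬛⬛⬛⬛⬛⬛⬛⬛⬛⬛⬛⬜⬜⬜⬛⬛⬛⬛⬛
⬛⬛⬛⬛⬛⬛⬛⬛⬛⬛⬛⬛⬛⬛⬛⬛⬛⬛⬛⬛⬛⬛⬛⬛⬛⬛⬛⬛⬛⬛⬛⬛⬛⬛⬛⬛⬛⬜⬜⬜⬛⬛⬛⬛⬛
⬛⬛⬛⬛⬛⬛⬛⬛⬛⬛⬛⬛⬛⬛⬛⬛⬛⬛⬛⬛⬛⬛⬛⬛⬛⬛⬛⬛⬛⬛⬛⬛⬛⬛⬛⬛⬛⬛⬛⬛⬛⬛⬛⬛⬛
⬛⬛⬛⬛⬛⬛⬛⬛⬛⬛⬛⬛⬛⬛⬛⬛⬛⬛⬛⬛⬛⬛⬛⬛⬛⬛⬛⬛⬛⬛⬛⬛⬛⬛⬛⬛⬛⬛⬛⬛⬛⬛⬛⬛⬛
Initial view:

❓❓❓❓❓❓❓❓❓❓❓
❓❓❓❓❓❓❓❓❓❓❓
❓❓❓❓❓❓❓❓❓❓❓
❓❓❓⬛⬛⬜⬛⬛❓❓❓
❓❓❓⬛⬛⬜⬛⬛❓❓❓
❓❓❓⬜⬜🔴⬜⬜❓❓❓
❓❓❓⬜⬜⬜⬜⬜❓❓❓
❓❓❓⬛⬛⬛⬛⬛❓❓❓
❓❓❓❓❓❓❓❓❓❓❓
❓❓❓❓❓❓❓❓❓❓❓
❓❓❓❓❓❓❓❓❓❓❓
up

❓❓❓❓❓❓❓❓❓❓❓
❓❓❓❓❓❓❓❓❓❓❓
❓❓❓❓❓❓❓❓❓❓❓
❓❓❓⬛⬛⬜⬛⬛❓❓❓
❓❓❓⬛⬛⬜⬛⬛❓❓❓
❓❓❓⬛⬛🔴⬛⬛❓❓❓
❓❓❓⬜⬜⬜⬜⬜❓❓❓
❓❓❓⬜⬜⬜⬜⬜❓❓❓
❓❓❓⬛⬛⬛⬛⬛❓❓❓
❓❓❓❓❓❓❓❓❓❓❓
❓❓❓❓❓❓❓❓❓❓❓

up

❓❓❓❓❓❓❓❓❓❓❓
❓❓❓❓❓❓❓❓❓❓❓
❓❓❓❓❓❓❓❓❓❓❓
❓❓❓⬛⬛⬜⬛⬛❓❓❓
❓❓❓⬛⬛⬜⬛⬛❓❓❓
❓❓❓⬛⬛🔴⬛⬛❓❓❓
❓❓❓⬛⬛⬜⬛⬛❓❓❓
❓❓❓⬜⬜⬜⬜⬜❓❓❓
❓❓❓⬜⬜⬜⬜⬜❓❓❓
❓❓❓⬛⬛⬛⬛⬛❓❓❓
❓❓❓❓❓❓❓❓❓❓❓

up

❓❓❓❓❓❓❓❓❓❓❓
❓❓❓❓❓❓❓❓❓❓❓
❓❓❓❓❓❓❓❓❓❓❓
❓❓❓⬛⬛⬜⬛⬛❓❓❓
❓❓❓⬛⬛⬜⬛⬛❓❓❓
❓❓❓⬛⬛🔴⬛⬛❓❓❓
❓❓❓⬛⬛⬜⬛⬛❓❓❓
❓❓❓⬛⬛⬜⬛⬛❓❓❓
❓❓❓⬜⬜⬜⬜⬜❓❓❓
❓❓❓⬜⬜⬜⬜⬜❓❓❓
❓❓❓⬛⬛⬛⬛⬛❓❓❓

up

❓❓❓❓❓❓❓❓❓❓❓
❓❓❓❓❓❓❓❓❓❓❓
❓❓❓❓❓❓❓❓❓❓❓
❓❓❓⬛⬛⬜⬛⬛❓❓❓
❓❓❓⬛⬛⬜⬛⬛❓❓❓
❓❓❓⬛⬛🔴⬛⬛❓❓❓
❓❓❓⬛⬛⬜⬛⬛❓❓❓
❓❓❓⬛⬛⬜⬛⬛❓❓❓
❓❓❓⬛⬛⬜⬛⬛❓❓❓
❓❓❓⬜⬜⬜⬜⬜❓❓❓
❓❓❓⬜⬜⬜⬜⬜❓❓❓

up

❓❓❓❓❓❓❓❓❓❓❓
❓❓❓❓❓❓❓❓❓❓❓
❓❓❓❓❓❓❓❓❓❓❓
❓❓❓⬛⬛⬜⬛⬛❓❓❓
❓❓❓⬛⬛⬜⬛⬛❓❓❓
❓❓❓⬛⬛🔴⬛⬛❓❓❓
❓❓❓⬛⬛⬜⬛⬛❓❓❓
❓❓❓⬛⬛⬜⬛⬛❓❓❓
❓❓❓⬛⬛⬜⬛⬛❓❓❓
❓❓❓⬛⬛⬜⬛⬛❓❓❓
❓❓❓⬜⬜⬜⬜⬜❓❓❓

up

❓❓❓❓❓❓❓❓❓❓❓
❓❓❓❓❓❓❓❓❓❓❓
❓❓❓❓❓❓❓❓❓❓❓
❓❓❓⬛⬛⬜⬛⬛❓❓❓
❓❓❓⬛⬛⬜⬛⬛❓❓❓
❓❓❓⬛⬛🔴⬛⬛❓❓❓
❓❓❓⬛⬛⬜⬛⬛❓❓❓
❓❓❓⬛⬛⬜⬛⬛❓❓❓
❓❓❓⬛⬛⬜⬛⬛❓❓❓
❓❓❓⬛⬛⬜⬛⬛❓❓❓
❓❓❓⬛⬛⬜⬛⬛❓❓❓

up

❓❓❓❓❓❓❓❓❓❓❓
❓❓❓❓❓❓❓❓❓❓❓
❓❓❓❓❓❓❓❓❓❓❓
❓❓❓⬛⬛⬜⬛⬛❓❓❓
❓❓❓⬛⬛⬜⬛⬛❓❓❓
❓❓❓⬛⬛🔴⬛⬛❓❓❓
❓❓❓⬛⬛⬜⬛⬛❓❓❓
❓❓❓⬛⬛⬜⬛⬛❓❓❓
❓❓❓⬛⬛⬜⬛⬛❓❓❓
❓❓❓⬛⬛⬜⬛⬛❓❓❓
❓❓❓⬛⬛⬜⬛⬛❓❓❓


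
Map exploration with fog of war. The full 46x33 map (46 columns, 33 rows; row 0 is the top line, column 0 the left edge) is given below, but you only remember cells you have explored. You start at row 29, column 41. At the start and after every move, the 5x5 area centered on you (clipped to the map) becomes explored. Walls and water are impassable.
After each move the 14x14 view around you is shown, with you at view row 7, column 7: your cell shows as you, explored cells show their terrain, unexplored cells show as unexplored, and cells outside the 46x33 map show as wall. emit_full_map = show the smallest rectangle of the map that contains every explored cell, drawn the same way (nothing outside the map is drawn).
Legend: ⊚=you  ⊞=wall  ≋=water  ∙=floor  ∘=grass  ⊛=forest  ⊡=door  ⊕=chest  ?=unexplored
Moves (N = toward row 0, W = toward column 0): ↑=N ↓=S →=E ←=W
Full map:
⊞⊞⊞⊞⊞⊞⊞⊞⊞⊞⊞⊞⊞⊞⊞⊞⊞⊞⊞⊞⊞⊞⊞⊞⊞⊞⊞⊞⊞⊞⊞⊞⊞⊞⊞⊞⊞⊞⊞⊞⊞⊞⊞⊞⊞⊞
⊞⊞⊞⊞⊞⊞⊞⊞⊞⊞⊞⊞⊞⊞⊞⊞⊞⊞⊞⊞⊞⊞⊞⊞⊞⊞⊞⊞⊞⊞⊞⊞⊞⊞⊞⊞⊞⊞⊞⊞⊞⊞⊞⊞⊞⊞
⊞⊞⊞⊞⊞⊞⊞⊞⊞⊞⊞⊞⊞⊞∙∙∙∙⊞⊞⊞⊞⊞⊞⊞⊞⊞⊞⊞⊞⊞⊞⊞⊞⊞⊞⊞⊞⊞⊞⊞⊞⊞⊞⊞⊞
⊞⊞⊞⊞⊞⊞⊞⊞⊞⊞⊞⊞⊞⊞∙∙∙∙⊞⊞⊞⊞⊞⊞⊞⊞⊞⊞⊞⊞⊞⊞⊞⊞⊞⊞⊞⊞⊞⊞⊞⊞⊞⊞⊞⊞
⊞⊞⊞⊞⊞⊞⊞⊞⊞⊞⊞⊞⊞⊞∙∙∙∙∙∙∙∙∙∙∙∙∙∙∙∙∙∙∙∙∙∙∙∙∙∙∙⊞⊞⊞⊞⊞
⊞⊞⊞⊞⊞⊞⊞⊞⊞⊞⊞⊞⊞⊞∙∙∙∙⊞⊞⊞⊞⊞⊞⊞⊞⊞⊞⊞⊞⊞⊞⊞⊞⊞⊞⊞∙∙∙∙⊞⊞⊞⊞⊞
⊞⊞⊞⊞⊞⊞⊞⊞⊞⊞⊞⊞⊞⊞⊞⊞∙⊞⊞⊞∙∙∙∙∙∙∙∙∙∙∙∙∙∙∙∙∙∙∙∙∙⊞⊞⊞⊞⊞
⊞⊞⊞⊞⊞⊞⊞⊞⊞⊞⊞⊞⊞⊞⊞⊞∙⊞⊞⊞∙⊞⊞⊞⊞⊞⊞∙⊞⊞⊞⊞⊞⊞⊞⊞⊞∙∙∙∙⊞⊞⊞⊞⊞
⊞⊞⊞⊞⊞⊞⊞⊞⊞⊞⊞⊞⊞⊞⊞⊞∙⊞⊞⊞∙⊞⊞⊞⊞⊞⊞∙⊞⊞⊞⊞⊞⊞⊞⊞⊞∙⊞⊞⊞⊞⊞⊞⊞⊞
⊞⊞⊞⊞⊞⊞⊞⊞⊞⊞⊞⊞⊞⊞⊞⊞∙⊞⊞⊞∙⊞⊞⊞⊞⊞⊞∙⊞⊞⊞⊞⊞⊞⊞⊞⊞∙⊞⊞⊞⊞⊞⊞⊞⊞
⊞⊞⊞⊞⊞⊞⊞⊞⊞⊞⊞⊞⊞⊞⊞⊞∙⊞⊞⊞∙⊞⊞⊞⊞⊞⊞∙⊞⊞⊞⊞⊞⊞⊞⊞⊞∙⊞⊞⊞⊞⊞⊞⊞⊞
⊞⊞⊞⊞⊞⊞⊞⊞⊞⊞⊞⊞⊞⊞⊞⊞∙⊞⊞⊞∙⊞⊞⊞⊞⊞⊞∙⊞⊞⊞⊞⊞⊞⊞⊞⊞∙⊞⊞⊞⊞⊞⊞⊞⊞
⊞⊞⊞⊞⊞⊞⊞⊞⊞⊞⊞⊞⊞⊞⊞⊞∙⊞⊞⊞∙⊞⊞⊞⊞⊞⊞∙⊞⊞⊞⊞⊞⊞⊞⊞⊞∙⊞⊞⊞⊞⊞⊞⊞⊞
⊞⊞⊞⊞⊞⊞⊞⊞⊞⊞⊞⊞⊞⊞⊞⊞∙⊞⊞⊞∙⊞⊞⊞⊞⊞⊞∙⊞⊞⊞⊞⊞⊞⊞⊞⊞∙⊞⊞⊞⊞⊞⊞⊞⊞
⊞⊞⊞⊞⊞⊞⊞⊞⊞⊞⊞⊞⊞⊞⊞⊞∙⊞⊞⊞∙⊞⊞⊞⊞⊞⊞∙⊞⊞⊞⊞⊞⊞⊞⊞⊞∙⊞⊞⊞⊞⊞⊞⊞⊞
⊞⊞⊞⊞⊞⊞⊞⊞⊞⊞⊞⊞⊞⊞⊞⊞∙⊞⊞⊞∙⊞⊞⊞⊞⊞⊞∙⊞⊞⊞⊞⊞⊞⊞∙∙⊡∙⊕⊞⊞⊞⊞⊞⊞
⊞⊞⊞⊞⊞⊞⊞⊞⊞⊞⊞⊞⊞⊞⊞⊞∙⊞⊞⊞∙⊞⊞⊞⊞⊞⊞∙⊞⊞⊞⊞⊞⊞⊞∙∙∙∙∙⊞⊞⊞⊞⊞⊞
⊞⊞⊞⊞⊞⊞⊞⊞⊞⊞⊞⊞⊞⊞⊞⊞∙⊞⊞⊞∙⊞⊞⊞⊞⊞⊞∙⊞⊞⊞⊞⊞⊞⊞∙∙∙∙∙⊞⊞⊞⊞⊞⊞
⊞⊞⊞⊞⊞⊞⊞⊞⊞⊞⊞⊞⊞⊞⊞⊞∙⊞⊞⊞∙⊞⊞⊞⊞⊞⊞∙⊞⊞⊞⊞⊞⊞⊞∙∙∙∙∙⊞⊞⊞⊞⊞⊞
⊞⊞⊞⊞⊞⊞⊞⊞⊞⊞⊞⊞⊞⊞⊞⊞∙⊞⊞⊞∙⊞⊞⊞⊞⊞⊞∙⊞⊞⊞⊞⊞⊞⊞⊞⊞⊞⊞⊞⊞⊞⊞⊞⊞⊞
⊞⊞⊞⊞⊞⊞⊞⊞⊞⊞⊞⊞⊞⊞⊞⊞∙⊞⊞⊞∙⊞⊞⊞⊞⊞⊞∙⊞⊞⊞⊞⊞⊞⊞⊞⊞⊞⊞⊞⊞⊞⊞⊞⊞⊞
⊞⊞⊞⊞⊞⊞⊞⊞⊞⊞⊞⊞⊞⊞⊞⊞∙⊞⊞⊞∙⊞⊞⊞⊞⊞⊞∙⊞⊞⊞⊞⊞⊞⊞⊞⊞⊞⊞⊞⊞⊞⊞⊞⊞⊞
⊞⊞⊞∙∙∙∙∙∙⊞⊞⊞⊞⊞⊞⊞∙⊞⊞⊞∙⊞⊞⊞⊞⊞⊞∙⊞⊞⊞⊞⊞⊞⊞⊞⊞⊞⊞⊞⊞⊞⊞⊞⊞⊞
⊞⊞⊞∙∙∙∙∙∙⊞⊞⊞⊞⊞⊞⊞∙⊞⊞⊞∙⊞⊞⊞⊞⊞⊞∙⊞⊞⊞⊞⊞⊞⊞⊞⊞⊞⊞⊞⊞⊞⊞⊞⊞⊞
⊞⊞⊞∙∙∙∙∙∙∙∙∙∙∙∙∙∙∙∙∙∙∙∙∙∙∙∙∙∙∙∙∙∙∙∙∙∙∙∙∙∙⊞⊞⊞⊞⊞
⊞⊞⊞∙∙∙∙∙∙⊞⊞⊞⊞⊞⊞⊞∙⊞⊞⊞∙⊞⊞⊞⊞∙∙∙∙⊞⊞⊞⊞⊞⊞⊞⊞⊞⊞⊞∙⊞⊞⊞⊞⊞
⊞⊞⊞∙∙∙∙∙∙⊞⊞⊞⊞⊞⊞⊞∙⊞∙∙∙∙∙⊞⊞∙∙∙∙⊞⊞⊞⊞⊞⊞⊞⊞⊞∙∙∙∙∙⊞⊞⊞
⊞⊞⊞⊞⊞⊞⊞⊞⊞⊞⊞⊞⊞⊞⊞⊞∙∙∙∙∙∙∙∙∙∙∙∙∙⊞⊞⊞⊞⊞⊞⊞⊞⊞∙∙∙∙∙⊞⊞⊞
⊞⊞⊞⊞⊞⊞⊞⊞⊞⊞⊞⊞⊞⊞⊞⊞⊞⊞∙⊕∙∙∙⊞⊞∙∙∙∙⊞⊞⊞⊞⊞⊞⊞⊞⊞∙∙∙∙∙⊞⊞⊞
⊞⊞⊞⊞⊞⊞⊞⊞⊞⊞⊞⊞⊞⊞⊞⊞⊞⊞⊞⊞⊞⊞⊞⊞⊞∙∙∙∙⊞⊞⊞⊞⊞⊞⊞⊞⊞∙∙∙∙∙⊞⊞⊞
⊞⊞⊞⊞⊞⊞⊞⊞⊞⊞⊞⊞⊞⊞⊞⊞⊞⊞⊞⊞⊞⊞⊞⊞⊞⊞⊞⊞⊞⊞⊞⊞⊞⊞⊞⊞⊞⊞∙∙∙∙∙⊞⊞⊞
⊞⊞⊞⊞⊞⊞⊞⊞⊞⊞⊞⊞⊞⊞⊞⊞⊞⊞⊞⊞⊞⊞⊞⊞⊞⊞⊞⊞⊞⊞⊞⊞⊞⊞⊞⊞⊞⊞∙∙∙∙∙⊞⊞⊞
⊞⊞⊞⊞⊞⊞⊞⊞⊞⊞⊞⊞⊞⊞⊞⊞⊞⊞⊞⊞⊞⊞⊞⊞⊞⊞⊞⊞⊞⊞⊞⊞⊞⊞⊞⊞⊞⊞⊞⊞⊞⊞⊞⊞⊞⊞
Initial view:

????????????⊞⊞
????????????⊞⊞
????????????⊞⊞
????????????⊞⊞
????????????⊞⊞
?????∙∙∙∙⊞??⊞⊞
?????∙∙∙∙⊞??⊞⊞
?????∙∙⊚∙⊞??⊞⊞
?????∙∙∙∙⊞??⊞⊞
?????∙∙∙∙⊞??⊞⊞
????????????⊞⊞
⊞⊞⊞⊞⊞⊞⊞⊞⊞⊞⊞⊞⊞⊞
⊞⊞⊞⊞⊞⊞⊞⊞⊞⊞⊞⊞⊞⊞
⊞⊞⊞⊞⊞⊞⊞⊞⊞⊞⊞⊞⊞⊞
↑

????????????⊞⊞
????????????⊞⊞
????????????⊞⊞
????????????⊞⊞
????????????⊞⊞
?????∙∙∙∙⊞??⊞⊞
?????∙∙∙∙⊞??⊞⊞
?????∙∙⊚∙⊞??⊞⊞
?????∙∙∙∙⊞??⊞⊞
?????∙∙∙∙⊞??⊞⊞
?????∙∙∙∙⊞??⊞⊞
????????????⊞⊞
⊞⊞⊞⊞⊞⊞⊞⊞⊞⊞⊞⊞⊞⊞
⊞⊞⊞⊞⊞⊞⊞⊞⊞⊞⊞⊞⊞⊞

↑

????????????⊞⊞
????????????⊞⊞
????????????⊞⊞
????????????⊞⊞
????????????⊞⊞
?????⊞∙⊞⊞⊞??⊞⊞
?????∙∙∙∙⊞??⊞⊞
?????∙∙⊚∙⊞??⊞⊞
?????∙∙∙∙⊞??⊞⊞
?????∙∙∙∙⊞??⊞⊞
?????∙∙∙∙⊞??⊞⊞
?????∙∙∙∙⊞??⊞⊞
????????????⊞⊞
⊞⊞⊞⊞⊞⊞⊞⊞⊞⊞⊞⊞⊞⊞

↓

????????????⊞⊞
????????????⊞⊞
????????????⊞⊞
????????????⊞⊞
?????⊞∙⊞⊞⊞??⊞⊞
?????∙∙∙∙⊞??⊞⊞
?????∙∙∙∙⊞??⊞⊞
?????∙∙⊚∙⊞??⊞⊞
?????∙∙∙∙⊞??⊞⊞
?????∙∙∙∙⊞??⊞⊞
?????∙∙∙∙⊞??⊞⊞
????????????⊞⊞
⊞⊞⊞⊞⊞⊞⊞⊞⊞⊞⊞⊞⊞⊞
⊞⊞⊞⊞⊞⊞⊞⊞⊞⊞⊞⊞⊞⊞

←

?????????????⊞
?????????????⊞
?????????????⊞
?????????????⊞
??????⊞∙⊞⊞⊞??⊞
?????∙∙∙∙∙⊞??⊞
?????∙∙∙∙∙⊞??⊞
?????∙∙⊚∙∙⊞??⊞
?????∙∙∙∙∙⊞??⊞
?????∙∙∙∙∙⊞??⊞
??????∙∙∙∙⊞??⊞
?????????????⊞
⊞⊞⊞⊞⊞⊞⊞⊞⊞⊞⊞⊞⊞⊞
⊞⊞⊞⊞⊞⊞⊞⊞⊞⊞⊞⊞⊞⊞

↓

?????????????⊞
?????????????⊞
?????????????⊞
??????⊞∙⊞⊞⊞??⊞
?????∙∙∙∙∙⊞??⊞
?????∙∙∙∙∙⊞??⊞
?????∙∙∙∙∙⊞??⊞
?????∙∙⊚∙∙⊞??⊞
?????∙∙∙∙∙⊞??⊞
?????∙∙∙∙∙⊞??⊞
?????????????⊞
⊞⊞⊞⊞⊞⊞⊞⊞⊞⊞⊞⊞⊞⊞
⊞⊞⊞⊞⊞⊞⊞⊞⊞⊞⊞⊞⊞⊞
⊞⊞⊞⊞⊞⊞⊞⊞⊞⊞⊞⊞⊞⊞

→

????????????⊞⊞
????????????⊞⊞
????????????⊞⊞
?????⊞∙⊞⊞⊞??⊞⊞
????∙∙∙∙∙⊞??⊞⊞
????∙∙∙∙∙⊞??⊞⊞
????∙∙∙∙∙⊞??⊞⊞
????∙∙∙⊚∙⊞??⊞⊞
????∙∙∙∙∙⊞??⊞⊞
????∙∙∙∙∙⊞??⊞⊞
????????????⊞⊞
⊞⊞⊞⊞⊞⊞⊞⊞⊞⊞⊞⊞⊞⊞
⊞⊞⊞⊞⊞⊞⊞⊞⊞⊞⊞⊞⊞⊞
⊞⊞⊞⊞⊞⊞⊞⊞⊞⊞⊞⊞⊞⊞

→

???????????⊞⊞⊞
???????????⊞⊞⊞
???????????⊞⊞⊞
????⊞∙⊞⊞⊞??⊞⊞⊞
???∙∙∙∙∙⊞??⊞⊞⊞
???∙∙∙∙∙⊞⊞?⊞⊞⊞
???∙∙∙∙∙⊞⊞?⊞⊞⊞
???∙∙∙∙⊚⊞⊞?⊞⊞⊞
???∙∙∙∙∙⊞⊞?⊞⊞⊞
???∙∙∙∙∙⊞⊞?⊞⊞⊞
???????????⊞⊞⊞
⊞⊞⊞⊞⊞⊞⊞⊞⊞⊞⊞⊞⊞⊞
⊞⊞⊞⊞⊞⊞⊞⊞⊞⊞⊞⊞⊞⊞
⊞⊞⊞⊞⊞⊞⊞⊞⊞⊞⊞⊞⊞⊞

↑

???????????⊞⊞⊞
???????????⊞⊞⊞
???????????⊞⊞⊞
???????????⊞⊞⊞
????⊞∙⊞⊞⊞??⊞⊞⊞
???∙∙∙∙∙⊞⊞?⊞⊞⊞
???∙∙∙∙∙⊞⊞?⊞⊞⊞
???∙∙∙∙⊚⊞⊞?⊞⊞⊞
???∙∙∙∙∙⊞⊞?⊞⊞⊞
???∙∙∙∙∙⊞⊞?⊞⊞⊞
???∙∙∙∙∙⊞⊞?⊞⊞⊞
???????????⊞⊞⊞
⊞⊞⊞⊞⊞⊞⊞⊞⊞⊞⊞⊞⊞⊞
⊞⊞⊞⊞⊞⊞⊞⊞⊞⊞⊞⊞⊞⊞

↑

???????????⊞⊞⊞
???????????⊞⊞⊞
???????????⊞⊞⊞
???????????⊞⊞⊞
???????????⊞⊞⊞
????⊞∙⊞⊞⊞⊞?⊞⊞⊞
???∙∙∙∙∙⊞⊞?⊞⊞⊞
???∙∙∙∙⊚⊞⊞?⊞⊞⊞
???∙∙∙∙∙⊞⊞?⊞⊞⊞
???∙∙∙∙∙⊞⊞?⊞⊞⊞
???∙∙∙∙∙⊞⊞?⊞⊞⊞
???∙∙∙∙∙⊞⊞?⊞⊞⊞
???????????⊞⊞⊞
⊞⊞⊞⊞⊞⊞⊞⊞⊞⊞⊞⊞⊞⊞

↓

???????????⊞⊞⊞
???????????⊞⊞⊞
???????????⊞⊞⊞
???????????⊞⊞⊞
????⊞∙⊞⊞⊞⊞?⊞⊞⊞
???∙∙∙∙∙⊞⊞?⊞⊞⊞
???∙∙∙∙∙⊞⊞?⊞⊞⊞
???∙∙∙∙⊚⊞⊞?⊞⊞⊞
???∙∙∙∙∙⊞⊞?⊞⊞⊞
???∙∙∙∙∙⊞⊞?⊞⊞⊞
???∙∙∙∙∙⊞⊞?⊞⊞⊞
???????????⊞⊞⊞
⊞⊞⊞⊞⊞⊞⊞⊞⊞⊞⊞⊞⊞⊞
⊞⊞⊞⊞⊞⊞⊞⊞⊞⊞⊞⊞⊞⊞

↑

???????????⊞⊞⊞
???????????⊞⊞⊞
???????????⊞⊞⊞
???????????⊞⊞⊞
???????????⊞⊞⊞
????⊞∙⊞⊞⊞⊞?⊞⊞⊞
???∙∙∙∙∙⊞⊞?⊞⊞⊞
???∙∙∙∙⊚⊞⊞?⊞⊞⊞
???∙∙∙∙∙⊞⊞?⊞⊞⊞
???∙∙∙∙∙⊞⊞?⊞⊞⊞
???∙∙∙∙∙⊞⊞?⊞⊞⊞
???∙∙∙∙∙⊞⊞?⊞⊞⊞
???????????⊞⊞⊞
⊞⊞⊞⊞⊞⊞⊞⊞⊞⊞⊞⊞⊞⊞

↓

???????????⊞⊞⊞
???????????⊞⊞⊞
???????????⊞⊞⊞
???????????⊞⊞⊞
????⊞∙⊞⊞⊞⊞?⊞⊞⊞
???∙∙∙∙∙⊞⊞?⊞⊞⊞
???∙∙∙∙∙⊞⊞?⊞⊞⊞
???∙∙∙∙⊚⊞⊞?⊞⊞⊞
???∙∙∙∙∙⊞⊞?⊞⊞⊞
???∙∙∙∙∙⊞⊞?⊞⊞⊞
???∙∙∙∙∙⊞⊞?⊞⊞⊞
???????????⊞⊞⊞
⊞⊞⊞⊞⊞⊞⊞⊞⊞⊞⊞⊞⊞⊞
⊞⊞⊞⊞⊞⊞⊞⊞⊞⊞⊞⊞⊞⊞

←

????????????⊞⊞
????????????⊞⊞
????????????⊞⊞
????????????⊞⊞
?????⊞∙⊞⊞⊞⊞?⊞⊞
????∙∙∙∙∙⊞⊞?⊞⊞
????∙∙∙∙∙⊞⊞?⊞⊞
????∙∙∙⊚∙⊞⊞?⊞⊞
????∙∙∙∙∙⊞⊞?⊞⊞
????∙∙∙∙∙⊞⊞?⊞⊞
????∙∙∙∙∙⊞⊞?⊞⊞
????????????⊞⊞
⊞⊞⊞⊞⊞⊞⊞⊞⊞⊞⊞⊞⊞⊞
⊞⊞⊞⊞⊞⊞⊞⊞⊞⊞⊞⊞⊞⊞

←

?????????????⊞
?????????????⊞
?????????????⊞
?????????????⊞
??????⊞∙⊞⊞⊞⊞?⊞
?????∙∙∙∙∙⊞⊞?⊞
?????∙∙∙∙∙⊞⊞?⊞
?????∙∙⊚∙∙⊞⊞?⊞
?????∙∙∙∙∙⊞⊞?⊞
?????∙∙∙∙∙⊞⊞?⊞
?????∙∙∙∙∙⊞⊞?⊞
?????????????⊞
⊞⊞⊞⊞⊞⊞⊞⊞⊞⊞⊞⊞⊞⊞
⊞⊞⊞⊞⊞⊞⊞⊞⊞⊞⊞⊞⊞⊞

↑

?????????????⊞
?????????????⊞
?????????????⊞
?????????????⊞
?????????????⊞
?????⊞⊞∙⊞⊞⊞⊞?⊞
?????∙∙∙∙∙⊞⊞?⊞
?????∙∙⊚∙∙⊞⊞?⊞
?????∙∙∙∙∙⊞⊞?⊞
?????∙∙∙∙∙⊞⊞?⊞
?????∙∙∙∙∙⊞⊞?⊞
?????∙∙∙∙∙⊞⊞?⊞
?????????????⊞
⊞⊞⊞⊞⊞⊞⊞⊞⊞⊞⊞⊞⊞⊞

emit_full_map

⊞⊞∙⊞⊞⊞⊞
∙∙∙∙∙⊞⊞
∙∙⊚∙∙⊞⊞
∙∙∙∙∙⊞⊞
∙∙∙∙∙⊞⊞
∙∙∙∙∙⊞⊞
∙∙∙∙∙⊞⊞

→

????????????⊞⊞
????????????⊞⊞
????????????⊞⊞
????????????⊞⊞
????????????⊞⊞
????⊞⊞∙⊞⊞⊞⊞?⊞⊞
????∙∙∙∙∙⊞⊞?⊞⊞
????∙∙∙⊚∙⊞⊞?⊞⊞
????∙∙∙∙∙⊞⊞?⊞⊞
????∙∙∙∙∙⊞⊞?⊞⊞
????∙∙∙∙∙⊞⊞?⊞⊞
????∙∙∙∙∙⊞⊞?⊞⊞
????????????⊞⊞
⊞⊞⊞⊞⊞⊞⊞⊞⊞⊞⊞⊞⊞⊞

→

???????????⊞⊞⊞
???????????⊞⊞⊞
???????????⊞⊞⊞
???????????⊞⊞⊞
???????????⊞⊞⊞
???⊞⊞∙⊞⊞⊞⊞?⊞⊞⊞
???∙∙∙∙∙⊞⊞?⊞⊞⊞
???∙∙∙∙⊚⊞⊞?⊞⊞⊞
???∙∙∙∙∙⊞⊞?⊞⊞⊞
???∙∙∙∙∙⊞⊞?⊞⊞⊞
???∙∙∙∙∙⊞⊞?⊞⊞⊞
???∙∙∙∙∙⊞⊞?⊞⊞⊞
???????????⊞⊞⊞
⊞⊞⊞⊞⊞⊞⊞⊞⊞⊞⊞⊞⊞⊞

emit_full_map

⊞⊞∙⊞⊞⊞⊞
∙∙∙∙∙⊞⊞
∙∙∙∙⊚⊞⊞
∙∙∙∙∙⊞⊞
∙∙∙∙∙⊞⊞
∙∙∙∙∙⊞⊞
∙∙∙∙∙⊞⊞
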